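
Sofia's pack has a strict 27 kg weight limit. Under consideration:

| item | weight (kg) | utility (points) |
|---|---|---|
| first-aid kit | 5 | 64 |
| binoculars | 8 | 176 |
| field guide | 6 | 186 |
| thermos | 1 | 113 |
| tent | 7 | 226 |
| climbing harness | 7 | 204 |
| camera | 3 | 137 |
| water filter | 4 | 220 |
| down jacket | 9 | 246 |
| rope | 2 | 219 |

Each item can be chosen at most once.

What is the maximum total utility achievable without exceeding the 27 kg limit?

Filling by ratio: field guide + thermos + tent + camera + water filter + rope for 1101, with 4 kg left unused.
Replace camera with climbing harness: the trade gains 67 net, giving 1168 at 27 kg.

1168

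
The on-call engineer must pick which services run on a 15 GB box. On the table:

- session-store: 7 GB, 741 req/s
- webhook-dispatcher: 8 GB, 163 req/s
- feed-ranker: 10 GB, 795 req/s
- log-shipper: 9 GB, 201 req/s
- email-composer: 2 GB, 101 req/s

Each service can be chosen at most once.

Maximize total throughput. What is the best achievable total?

904

Greedy by ratio would take session-store + email-composer: 9 GB used, total 842.
The 2 GB tied up in email-composer is better spent on webhook-dispatcher — total rises to 904 (15 GB).
Nothing else within 15 GB beats 904.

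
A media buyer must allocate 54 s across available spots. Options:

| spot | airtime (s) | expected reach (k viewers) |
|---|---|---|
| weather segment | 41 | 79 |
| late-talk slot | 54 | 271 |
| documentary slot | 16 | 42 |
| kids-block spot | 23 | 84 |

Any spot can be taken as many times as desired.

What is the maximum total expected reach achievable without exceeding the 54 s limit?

Best packing: late-talk slot — 54 s, 271 total.
That's the maximum — no swap from here does better than 271.

271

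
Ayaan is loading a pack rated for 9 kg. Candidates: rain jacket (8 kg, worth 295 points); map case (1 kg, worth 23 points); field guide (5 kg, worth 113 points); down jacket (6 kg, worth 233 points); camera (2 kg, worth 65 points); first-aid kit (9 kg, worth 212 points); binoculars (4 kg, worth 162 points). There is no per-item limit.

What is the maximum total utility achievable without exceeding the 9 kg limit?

Ranking by ratio (utility/kg): binoculars 40.50, down jacket 38.83, rain jacket 36.88, camera 32.50.
The ratio ordering already packs tightly: map case + 2×binoculars, 9 kg, 347.
That's the maximum — no swap from here does better than 347.

347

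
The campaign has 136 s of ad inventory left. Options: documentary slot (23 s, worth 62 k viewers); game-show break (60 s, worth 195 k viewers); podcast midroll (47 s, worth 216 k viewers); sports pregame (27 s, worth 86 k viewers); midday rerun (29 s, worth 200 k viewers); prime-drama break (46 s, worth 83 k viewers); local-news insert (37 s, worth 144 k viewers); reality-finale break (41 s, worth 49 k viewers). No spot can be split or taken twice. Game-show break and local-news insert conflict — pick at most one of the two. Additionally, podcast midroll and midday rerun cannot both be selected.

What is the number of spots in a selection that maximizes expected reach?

4

Best achievable expected reach is 508.
One optimal bundle: documentary slot + podcast midroll + sports pregame + local-news insert (134 s).
Every optimal selection uses 4 spots.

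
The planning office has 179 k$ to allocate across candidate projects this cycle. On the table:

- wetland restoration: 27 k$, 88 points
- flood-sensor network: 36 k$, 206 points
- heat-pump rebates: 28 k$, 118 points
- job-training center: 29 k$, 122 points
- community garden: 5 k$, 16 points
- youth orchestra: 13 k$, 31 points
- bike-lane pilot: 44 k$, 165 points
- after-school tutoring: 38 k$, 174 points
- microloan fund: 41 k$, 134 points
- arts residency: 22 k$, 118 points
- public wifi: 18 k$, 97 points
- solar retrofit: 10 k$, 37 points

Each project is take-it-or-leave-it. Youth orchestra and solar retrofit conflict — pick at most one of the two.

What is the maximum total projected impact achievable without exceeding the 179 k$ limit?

The ratio ordering already packs tightly: flood-sensor network + heat-pump rebates + job-training center + community garden + after-school tutoring + arts residency + public wifi, 176 k$, 851.
Next best is wetland restoration + flood-sensor network + heat-pump rebates + after-school tutoring + arts residency + public wifi + solar retrofit at 838 (179 k$) — short by 13.

851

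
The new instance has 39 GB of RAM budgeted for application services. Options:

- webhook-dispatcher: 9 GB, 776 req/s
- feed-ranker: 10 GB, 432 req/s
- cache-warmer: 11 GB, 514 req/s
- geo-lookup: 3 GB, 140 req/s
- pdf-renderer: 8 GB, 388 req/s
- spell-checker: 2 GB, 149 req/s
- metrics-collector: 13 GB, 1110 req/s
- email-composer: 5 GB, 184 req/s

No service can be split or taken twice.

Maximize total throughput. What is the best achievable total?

Greedy by ratio would take webhook-dispatcher + geo-lookup + pdf-renderer + spell-checker + metrics-collector: 35 GB used, total 2563.
Dropping pdf-renderer frees 8 GB; slotting in cache-warmer (11 GB) lifts the total to 2689 at 38 GB.
The spare 1 GB is too small for any remaining service, and no exchange beats 2689.

2689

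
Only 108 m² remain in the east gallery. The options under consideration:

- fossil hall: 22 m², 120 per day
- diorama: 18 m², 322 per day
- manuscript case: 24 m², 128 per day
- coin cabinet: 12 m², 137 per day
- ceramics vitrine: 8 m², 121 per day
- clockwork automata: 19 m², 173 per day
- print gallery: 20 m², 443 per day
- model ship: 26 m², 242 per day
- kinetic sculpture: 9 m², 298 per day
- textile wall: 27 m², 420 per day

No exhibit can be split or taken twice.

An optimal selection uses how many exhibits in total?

Optimal total is 1846.
One optimal bundle: diorama + ceramics vitrine + print gallery + model ship + kinetic sculpture + textile wall (108 m²).
Any selection reaching 1846 contains exactly 6 exhibits.

6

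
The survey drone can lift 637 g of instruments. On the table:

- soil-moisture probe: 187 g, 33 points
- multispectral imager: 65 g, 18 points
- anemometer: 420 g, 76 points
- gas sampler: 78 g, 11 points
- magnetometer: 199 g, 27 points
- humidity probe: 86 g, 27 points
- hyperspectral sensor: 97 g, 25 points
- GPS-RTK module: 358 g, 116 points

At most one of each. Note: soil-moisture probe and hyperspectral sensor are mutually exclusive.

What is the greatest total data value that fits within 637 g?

Ranking by ratio (data value/g): GPS-RTK module 0.32, humidity probe 0.31, multispectral imager 0.28.
Best packing: multispectral imager + humidity probe + hyperspectral sensor + GPS-RTK module — 606 g, 186 total.

186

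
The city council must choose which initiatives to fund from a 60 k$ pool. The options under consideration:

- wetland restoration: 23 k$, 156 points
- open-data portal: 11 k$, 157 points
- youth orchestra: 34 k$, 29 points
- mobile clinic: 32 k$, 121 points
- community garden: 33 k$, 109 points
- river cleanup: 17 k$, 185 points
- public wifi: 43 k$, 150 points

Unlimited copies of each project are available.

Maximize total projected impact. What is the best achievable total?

785

Best packing: 5×open-data portal — 55 k$, 785 total.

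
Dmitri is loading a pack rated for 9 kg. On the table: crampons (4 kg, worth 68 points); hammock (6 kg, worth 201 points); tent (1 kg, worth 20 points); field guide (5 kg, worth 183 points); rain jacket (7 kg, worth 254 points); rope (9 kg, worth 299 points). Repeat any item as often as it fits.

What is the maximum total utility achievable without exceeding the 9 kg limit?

299

Ranking by ratio (utility/kg): field guide 36.60, rain jacket 36.29, hammock 33.50.
Taking the top-ratio items first gives 4×tent + field guide for 263 (9 kg).
The 9 kg tied up in 4×tent and field guide is better spent on rope — total rises to 299 (9 kg).
That's the maximum — no swap from here does better than 299.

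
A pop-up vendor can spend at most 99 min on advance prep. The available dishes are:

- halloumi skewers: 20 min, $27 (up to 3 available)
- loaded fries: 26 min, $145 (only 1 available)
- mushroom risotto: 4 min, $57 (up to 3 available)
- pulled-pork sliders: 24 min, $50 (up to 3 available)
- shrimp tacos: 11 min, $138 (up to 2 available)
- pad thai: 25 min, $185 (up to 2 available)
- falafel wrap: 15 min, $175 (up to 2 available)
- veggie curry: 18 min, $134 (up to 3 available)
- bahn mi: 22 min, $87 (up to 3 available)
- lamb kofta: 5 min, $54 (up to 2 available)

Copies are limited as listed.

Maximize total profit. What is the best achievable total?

1090

Density check — mushroom risotto 14.25, shrimp tacos 12.55, falafel wrap 11.67, lamb kofta 10.80 are the best per min.
A density-first pass picks 3×mushroom risotto + 2×shrimp tacos + 2×falafel wrap + veggie curry + 2×lamb kofta — 1039 at 92 min.
Dropping veggie curry frees 18 min; slotting in pad thai (25 min) lifts the total to 1090 at 99 min.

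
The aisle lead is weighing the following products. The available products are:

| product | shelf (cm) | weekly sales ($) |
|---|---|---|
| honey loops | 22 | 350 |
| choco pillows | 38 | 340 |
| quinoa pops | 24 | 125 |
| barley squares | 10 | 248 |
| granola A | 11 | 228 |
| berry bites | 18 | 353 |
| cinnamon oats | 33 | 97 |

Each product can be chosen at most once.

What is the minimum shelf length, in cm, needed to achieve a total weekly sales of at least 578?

28

Need the lightest bundle worth ≥ 578.
Taking barley squares + berry bites gives 601 (≥ 578) for 28 cm.
No combination under 28 cm hits 578.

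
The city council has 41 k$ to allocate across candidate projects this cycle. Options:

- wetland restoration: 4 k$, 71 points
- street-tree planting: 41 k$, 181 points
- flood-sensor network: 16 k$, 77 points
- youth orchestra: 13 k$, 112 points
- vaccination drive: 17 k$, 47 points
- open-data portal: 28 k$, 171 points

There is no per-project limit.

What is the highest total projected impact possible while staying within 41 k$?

710

The ratio ordering already packs tightly: 10×wetland restoration, 40 k$, 710.
Every other selection either busts 41 k$ or fails to beat 710.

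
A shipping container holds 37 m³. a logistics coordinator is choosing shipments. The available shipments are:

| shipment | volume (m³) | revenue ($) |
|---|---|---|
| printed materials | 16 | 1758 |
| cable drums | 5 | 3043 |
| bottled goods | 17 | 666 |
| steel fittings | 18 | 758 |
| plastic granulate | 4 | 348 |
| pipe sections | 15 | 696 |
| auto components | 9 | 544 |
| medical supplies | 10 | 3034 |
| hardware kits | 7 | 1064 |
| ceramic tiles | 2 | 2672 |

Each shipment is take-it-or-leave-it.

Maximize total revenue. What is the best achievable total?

10855

By revenue per m³: ceramic tiles 1336.00, cable drums 608.60, medical supplies 303.40 lead.
Greedy by ratio would take cable drums + plastic granulate + auto components + medical supplies + hardware kits + ceramic tiles: 37 m³ used, total 10705.
Replace auto components and hardware kits with printed materials: the trade gains 150 net, giving 10855 at 37 m³.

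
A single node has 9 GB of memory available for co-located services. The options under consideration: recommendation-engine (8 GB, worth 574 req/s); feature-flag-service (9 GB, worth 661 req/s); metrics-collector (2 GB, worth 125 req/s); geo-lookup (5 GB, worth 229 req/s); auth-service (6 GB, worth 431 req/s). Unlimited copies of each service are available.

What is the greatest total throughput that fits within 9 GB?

Best packing: feature-flag-service — 9 GB, 661 total.
No other feasible combination exceeds 661.

661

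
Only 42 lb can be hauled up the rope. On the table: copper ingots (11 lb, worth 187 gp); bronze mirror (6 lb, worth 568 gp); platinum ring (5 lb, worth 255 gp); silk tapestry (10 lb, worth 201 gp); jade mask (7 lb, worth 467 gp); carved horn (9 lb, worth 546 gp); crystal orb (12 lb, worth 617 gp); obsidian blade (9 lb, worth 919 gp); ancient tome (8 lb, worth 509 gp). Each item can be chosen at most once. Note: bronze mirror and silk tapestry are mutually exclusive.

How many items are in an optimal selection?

Optimal total is 3080.
bronze mirror + jade mask + crystal orb + obsidian blade + ancient tome hits 3080 at 42 lb.
All optima have 5 items.

5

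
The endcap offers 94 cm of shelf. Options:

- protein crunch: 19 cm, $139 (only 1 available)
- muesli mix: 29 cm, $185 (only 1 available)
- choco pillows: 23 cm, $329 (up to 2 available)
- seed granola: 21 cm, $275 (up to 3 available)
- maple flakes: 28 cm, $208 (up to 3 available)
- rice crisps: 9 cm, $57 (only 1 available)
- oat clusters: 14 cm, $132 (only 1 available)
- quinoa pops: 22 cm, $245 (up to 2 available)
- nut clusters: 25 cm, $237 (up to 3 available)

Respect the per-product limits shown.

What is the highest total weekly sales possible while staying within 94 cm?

1208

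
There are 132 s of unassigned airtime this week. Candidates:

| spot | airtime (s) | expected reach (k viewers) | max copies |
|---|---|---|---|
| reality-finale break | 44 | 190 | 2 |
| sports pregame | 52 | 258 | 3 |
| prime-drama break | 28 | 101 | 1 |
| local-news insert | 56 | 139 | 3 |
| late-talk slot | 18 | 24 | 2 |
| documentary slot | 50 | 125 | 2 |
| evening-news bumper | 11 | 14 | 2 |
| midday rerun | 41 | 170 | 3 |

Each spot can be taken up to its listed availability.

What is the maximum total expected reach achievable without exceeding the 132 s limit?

By expected reach per s: sports pregame 4.96, reality-finale break 4.32, midday rerun 4.15, prime-drama break 3.61 lead.
Taking 2×sports pregame + prime-drama break: 132 s used, 617 in expected reach.
That's the maximum — no swap from here does better than 617.

617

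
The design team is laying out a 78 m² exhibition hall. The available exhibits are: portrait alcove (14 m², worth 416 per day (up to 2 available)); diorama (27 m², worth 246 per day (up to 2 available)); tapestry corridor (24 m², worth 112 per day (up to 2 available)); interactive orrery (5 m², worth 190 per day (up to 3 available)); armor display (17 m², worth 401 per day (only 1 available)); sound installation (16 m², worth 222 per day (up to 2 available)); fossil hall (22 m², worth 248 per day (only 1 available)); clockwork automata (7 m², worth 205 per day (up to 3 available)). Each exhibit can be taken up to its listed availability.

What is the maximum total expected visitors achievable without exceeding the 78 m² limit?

2228

Density check — interactive orrery 38.00, portrait alcove 29.71, clockwork automata 29.29, armor display 23.59 are the best per m².
Taking the top-ratio exhibits first gives 2×portrait alcove + 3×interactive orrery + 3×clockwork automata for 2017 (64 m²).
Dropping interactive orrery frees 5 m²; slotting in armor display (17 m²) lifts the total to 2228 at 76 m².
No other feasible combination exceeds 2228.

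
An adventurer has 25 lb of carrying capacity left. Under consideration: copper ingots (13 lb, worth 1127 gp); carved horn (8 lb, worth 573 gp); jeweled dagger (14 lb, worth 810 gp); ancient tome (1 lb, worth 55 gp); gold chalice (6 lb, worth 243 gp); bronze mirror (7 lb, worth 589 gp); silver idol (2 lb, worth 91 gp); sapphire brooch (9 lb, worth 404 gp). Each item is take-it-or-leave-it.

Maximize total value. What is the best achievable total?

By value per lb: copper ingots 86.69, bronze mirror 84.14, carved horn 71.62 lead.
Copper ingots + ancient tome + bronze mirror + silver idol uses 23 of the 25 lb and totals 1862.
Nothing else within 25 lb beats 1862.

1862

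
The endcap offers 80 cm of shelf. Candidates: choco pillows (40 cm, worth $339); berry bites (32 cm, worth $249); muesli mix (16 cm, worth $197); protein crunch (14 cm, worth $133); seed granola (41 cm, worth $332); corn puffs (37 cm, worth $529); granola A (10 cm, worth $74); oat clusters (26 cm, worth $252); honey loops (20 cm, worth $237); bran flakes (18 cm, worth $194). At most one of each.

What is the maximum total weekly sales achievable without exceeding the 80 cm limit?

Ranking by ratio (weekly sales/cm): corn puffs 14.30, muesli mix 12.31, honey loops 11.85.
Greedy by ratio would take muesli mix + corn puffs + honey loops: 73 cm used, total 963.
Dropping honey loops frees 20 cm; slotting in oat clusters (26 cm) lifts the total to 978 at 79 cm.
Next best is muesli mix + corn puffs + honey loops at 963 (73 cm) — short by 15.

978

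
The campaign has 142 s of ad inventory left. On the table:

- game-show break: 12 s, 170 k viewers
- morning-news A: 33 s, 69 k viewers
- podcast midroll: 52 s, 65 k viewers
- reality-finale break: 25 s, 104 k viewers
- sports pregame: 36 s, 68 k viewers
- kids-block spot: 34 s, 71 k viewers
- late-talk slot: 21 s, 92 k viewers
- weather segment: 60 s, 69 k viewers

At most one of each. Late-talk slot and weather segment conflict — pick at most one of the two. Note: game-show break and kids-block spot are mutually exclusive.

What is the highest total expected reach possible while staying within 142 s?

503

Best packing: game-show break + morning-news A + reality-finale break + sports pregame + late-talk slot — 127 s, 503 total.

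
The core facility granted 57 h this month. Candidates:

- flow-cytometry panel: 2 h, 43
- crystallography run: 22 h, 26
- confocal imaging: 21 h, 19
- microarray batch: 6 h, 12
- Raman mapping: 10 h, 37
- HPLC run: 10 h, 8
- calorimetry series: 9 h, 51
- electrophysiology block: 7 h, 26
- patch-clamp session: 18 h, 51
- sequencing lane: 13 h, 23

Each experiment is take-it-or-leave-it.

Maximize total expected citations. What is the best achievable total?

220

Best packing: flow-cytometry panel + microarray batch + Raman mapping + calorimetry series + electrophysiology block + patch-clamp session — 52 h, 220 total.
An exhaustive check of the 1024 subsets confirms 220.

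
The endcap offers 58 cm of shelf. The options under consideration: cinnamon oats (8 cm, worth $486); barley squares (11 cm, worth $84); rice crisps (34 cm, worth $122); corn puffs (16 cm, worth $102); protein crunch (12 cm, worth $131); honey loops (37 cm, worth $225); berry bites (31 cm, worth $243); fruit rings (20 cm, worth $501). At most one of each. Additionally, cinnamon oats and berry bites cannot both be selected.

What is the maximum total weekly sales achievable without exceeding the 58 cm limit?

1220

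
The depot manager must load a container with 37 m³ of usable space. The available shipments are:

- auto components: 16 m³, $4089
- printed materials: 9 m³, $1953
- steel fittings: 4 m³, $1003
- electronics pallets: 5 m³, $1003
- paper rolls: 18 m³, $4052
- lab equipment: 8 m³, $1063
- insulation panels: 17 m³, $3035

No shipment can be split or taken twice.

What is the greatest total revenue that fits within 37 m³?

By revenue per m³: auto components 255.56, steel fittings 250.75, paper rolls 225.11, printed materials 217.00 lead.
Taking the top-ratio shipments first gives auto components + printed materials + steel fittings + electronics pallets for 8048 (34 m³).
The 18 m³ tied up in printed materials and steel fittings and electronics pallets is better spent on paper rolls — total rises to 8141 (34 m³).

8141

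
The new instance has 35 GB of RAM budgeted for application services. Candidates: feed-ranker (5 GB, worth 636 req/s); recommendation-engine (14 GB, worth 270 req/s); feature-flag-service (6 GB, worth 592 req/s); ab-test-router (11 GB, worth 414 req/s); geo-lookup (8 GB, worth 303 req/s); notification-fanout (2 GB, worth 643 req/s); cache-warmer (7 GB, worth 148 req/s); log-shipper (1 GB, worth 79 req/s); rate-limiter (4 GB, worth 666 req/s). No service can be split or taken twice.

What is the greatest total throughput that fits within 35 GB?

3099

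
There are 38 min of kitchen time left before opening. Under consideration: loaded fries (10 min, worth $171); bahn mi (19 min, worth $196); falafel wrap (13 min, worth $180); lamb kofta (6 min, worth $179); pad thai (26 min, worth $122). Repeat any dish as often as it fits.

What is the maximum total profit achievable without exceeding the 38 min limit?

1074

Taking 6×lamb kofta: 36 min used, 1074 in profit.
Every other selection either busts 38 min or fails to beat 1074.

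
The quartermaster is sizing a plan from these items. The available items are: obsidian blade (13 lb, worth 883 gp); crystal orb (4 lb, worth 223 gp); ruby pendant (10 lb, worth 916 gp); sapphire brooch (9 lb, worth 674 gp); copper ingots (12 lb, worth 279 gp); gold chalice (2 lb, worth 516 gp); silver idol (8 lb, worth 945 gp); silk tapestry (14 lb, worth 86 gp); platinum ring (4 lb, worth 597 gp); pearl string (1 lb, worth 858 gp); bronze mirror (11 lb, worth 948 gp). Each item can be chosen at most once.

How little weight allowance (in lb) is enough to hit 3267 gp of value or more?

Need the lightest bundle worth ≥ 3267.
Taking gold chalice + silver idol + pearl string + bronze mirror gives 3267 (≥ 3267) for 22 lb.
Below 22 lb the best achievable stays under 3267.

22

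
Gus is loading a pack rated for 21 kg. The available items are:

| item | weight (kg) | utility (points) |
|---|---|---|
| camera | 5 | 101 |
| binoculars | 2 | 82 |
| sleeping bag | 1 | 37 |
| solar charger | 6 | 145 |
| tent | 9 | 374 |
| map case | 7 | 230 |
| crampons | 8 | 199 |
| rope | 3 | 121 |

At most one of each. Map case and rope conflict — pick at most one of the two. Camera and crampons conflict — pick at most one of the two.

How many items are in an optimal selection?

5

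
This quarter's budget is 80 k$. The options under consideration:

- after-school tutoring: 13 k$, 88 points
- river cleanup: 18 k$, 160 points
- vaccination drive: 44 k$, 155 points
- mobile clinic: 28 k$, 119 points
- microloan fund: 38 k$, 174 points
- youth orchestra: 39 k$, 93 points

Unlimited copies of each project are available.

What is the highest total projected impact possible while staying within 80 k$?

Greedy by ratio would take 4×river cleanup: 72 k$ used, total 640.
The 18 k$ tied up in river cleanup is better spent on 2×after-school tutoring — total rises to 656 (80 k$).
That's the maximum — no swap from here does better than 656.

656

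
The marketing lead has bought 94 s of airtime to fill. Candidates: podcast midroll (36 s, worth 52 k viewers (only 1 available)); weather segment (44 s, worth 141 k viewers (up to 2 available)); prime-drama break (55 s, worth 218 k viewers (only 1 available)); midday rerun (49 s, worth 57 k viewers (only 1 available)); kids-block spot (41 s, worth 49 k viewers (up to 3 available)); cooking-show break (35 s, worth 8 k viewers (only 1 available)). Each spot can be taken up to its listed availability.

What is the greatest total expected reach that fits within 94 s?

A density-first pass picks podcast midroll + prime-drama break — 270 at 91 s.
The 91 s tied up in podcast midroll and prime-drama break is better spent on 2×weather segment — total rises to 282 (88 s).

282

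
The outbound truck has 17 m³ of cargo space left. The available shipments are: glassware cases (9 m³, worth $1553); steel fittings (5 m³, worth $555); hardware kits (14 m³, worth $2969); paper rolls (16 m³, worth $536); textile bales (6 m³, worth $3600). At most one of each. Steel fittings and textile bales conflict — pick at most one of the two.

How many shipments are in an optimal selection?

2

Best achievable revenue is 5153.
glassware cases + textile bales hits 5153 at 15 m³.
Any selection reaching 5153 contains exactly 2 shipments.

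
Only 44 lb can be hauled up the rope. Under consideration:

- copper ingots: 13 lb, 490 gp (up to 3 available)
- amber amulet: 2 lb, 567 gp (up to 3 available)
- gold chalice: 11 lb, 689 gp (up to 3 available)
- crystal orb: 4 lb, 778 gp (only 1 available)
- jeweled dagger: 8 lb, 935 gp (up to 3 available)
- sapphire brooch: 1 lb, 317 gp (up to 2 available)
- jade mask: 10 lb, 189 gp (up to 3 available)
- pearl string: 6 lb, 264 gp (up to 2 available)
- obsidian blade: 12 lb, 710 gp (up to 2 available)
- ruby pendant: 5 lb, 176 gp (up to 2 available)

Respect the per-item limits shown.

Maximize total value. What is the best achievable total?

6182

By value per lb: sapphire brooch 317.00, amber amulet 283.50, crystal orb 194.50, jeweled dagger 116.88 lead.
3×amber amulet + crystal orb + 3×jeweled dagger + 2×sapphire brooch + pearl string uses 42 of the 44 lb and totals 6182.
That's the maximum — no swap from here does better than 6182.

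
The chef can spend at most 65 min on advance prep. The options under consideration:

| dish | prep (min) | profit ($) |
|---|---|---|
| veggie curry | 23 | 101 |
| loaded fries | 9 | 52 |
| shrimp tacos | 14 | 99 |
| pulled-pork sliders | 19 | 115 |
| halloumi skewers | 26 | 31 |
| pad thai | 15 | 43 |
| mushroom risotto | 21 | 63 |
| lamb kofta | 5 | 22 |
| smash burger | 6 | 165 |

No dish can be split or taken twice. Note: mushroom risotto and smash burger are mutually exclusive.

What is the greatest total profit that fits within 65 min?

480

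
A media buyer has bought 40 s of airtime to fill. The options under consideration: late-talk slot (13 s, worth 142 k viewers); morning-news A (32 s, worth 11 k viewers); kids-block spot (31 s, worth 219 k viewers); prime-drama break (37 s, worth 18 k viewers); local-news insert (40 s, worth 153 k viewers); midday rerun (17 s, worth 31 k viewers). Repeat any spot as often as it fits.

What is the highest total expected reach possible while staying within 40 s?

426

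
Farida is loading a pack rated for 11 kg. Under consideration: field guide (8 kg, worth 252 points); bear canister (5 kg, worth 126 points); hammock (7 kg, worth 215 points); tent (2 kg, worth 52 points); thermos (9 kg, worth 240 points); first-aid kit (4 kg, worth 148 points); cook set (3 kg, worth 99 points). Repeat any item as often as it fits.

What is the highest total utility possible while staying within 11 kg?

395

Taking 2×first-aid kit + cook set: 11 kg used, 395 in utility.
Every other selection either busts 11 kg or fails to beat 395.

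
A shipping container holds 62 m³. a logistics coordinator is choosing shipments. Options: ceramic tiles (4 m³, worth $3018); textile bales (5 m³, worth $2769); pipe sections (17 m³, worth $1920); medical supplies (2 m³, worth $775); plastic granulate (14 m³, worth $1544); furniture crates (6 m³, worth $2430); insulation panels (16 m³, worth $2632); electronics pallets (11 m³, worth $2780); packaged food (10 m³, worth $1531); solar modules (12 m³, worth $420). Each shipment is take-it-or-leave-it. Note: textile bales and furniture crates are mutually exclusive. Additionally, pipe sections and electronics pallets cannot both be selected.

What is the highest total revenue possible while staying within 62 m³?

15049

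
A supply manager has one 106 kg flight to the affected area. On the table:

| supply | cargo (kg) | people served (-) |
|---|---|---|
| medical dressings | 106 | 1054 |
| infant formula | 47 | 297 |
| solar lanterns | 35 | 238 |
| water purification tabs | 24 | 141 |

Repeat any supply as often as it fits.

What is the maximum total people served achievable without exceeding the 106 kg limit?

The ratio ordering already packs tightly: medical dressings, 106 kg, 1054.
Every other selection either busts 106 kg or fails to beat 1054.

1054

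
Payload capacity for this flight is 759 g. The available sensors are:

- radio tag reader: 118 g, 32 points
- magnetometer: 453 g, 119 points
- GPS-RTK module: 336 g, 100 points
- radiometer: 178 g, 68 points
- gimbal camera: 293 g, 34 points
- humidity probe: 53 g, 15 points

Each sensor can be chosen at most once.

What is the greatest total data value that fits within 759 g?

219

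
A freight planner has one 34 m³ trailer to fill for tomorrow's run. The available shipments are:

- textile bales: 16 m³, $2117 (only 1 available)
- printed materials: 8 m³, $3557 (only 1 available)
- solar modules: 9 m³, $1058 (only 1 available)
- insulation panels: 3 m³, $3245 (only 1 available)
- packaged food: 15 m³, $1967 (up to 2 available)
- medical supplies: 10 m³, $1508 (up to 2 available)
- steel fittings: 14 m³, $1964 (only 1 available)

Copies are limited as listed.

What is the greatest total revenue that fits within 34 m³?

9824

Ranking by ratio (revenue/m³): insulation panels 1081.67, printed materials 444.62, medical supplies 150.80, steel fittings 140.29.
Taking the top-ratio shipments first gives printed materials + insulation panels + 2×medical supplies for 9818 (31 m³).
The 20 m³ tied up in 2×medical supplies is better spent on solar modules + steel fittings — total rises to 9824 (34 m³).
Nothing else within 34 m³ beats 9824.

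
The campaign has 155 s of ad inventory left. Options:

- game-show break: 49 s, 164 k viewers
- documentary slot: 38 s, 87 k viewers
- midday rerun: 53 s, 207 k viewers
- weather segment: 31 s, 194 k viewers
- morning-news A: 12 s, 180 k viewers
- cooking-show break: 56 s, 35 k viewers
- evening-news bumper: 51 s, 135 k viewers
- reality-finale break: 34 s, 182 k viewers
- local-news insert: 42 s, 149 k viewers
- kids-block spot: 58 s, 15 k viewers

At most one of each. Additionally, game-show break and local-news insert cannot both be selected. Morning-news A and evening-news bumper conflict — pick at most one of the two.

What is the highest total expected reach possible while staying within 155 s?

763

Best packing: midday rerun + weather segment + morning-news A + reality-finale break — 130 s, 763 total.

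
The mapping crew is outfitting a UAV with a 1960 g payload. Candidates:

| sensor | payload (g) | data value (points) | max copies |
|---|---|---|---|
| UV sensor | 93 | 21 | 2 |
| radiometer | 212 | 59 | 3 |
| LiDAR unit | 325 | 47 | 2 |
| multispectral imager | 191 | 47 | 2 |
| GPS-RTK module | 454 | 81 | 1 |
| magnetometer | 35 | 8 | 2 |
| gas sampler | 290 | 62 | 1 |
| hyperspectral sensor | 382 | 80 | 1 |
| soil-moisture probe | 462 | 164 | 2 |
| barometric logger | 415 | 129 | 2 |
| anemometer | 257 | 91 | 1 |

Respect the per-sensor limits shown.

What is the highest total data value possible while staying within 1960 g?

636

Greedy by ratio would take radiometer + 2×magnetometer + 2×soil-moisture probe + barometric logger + anemometer: 1878 g used, total 623.
Replace magnetometer with UV sensor: the trade gains 13 net, giving 636 at 1936 g.
That's the maximum — no swap from here does better than 636.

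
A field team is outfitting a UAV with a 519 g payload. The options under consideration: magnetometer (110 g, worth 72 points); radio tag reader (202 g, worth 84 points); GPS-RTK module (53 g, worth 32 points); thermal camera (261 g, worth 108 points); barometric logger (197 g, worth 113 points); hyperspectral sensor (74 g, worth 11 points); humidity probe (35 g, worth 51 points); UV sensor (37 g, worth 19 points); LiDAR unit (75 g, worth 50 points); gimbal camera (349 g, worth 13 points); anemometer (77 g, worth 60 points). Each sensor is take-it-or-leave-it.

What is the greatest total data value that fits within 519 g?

347

Taking the top-ratio sensors first gives magnetometer + GPS-RTK module + hyperspectral sensor + humidity probe + UV sensor + LiDAR unit + anemometer for 295 (461 g).
The 149 g tied up in hyperspectral sensor and LiDAR unit is better spent on barometric logger — total rises to 347 (509 g).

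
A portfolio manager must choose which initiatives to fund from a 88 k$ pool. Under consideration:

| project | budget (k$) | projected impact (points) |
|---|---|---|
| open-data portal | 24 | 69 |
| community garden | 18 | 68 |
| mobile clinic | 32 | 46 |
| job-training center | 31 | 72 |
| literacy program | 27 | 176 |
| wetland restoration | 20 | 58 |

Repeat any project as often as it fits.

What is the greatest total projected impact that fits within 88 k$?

Density check — literacy program 6.52, community garden 3.78, wetland restoration 2.90 are the best per k$.
The ratio ordering already packs tightly: 3×literacy program, 81 k$, 528.
No other feasible combination exceeds 528.

528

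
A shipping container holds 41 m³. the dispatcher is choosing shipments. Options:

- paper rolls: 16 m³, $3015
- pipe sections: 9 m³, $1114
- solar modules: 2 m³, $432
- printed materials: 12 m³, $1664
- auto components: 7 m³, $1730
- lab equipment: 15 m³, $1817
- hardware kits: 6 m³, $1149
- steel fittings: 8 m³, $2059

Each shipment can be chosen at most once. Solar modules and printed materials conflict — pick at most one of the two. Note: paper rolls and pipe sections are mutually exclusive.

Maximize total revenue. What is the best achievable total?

Ranking by ratio (revenue/m³): steel fittings 257.38, auto components 247.14, solar modules 216.00, hardware kits 191.50.
Paper rolls + solar modules + auto components + hardware kits + steel fittings uses 39 of the 41 m³ and totals 8385.
Nothing else feasible within 41 m³ beats 8385.

8385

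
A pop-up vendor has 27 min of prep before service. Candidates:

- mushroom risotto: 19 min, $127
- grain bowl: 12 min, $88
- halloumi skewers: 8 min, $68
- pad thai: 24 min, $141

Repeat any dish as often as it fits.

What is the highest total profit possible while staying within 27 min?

3×halloumi skewers uses 24 of the 27 min and totals 204.
Nothing else within 27 min beats 204.

204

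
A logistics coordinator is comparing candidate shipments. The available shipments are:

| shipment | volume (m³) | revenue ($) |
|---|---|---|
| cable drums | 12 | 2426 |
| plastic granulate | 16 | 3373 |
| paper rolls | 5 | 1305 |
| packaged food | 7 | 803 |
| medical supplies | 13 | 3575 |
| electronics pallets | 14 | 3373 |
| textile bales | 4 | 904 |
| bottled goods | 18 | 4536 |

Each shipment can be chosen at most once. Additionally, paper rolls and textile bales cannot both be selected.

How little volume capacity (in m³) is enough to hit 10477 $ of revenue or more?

Need the lightest bundle worth ≥ 10477.
Taking cable drums + medical supplies + bottled goods gives 10537 (≥ 10477) for 43 m³.
Below 43 m³ the best achievable stays under 10477.

43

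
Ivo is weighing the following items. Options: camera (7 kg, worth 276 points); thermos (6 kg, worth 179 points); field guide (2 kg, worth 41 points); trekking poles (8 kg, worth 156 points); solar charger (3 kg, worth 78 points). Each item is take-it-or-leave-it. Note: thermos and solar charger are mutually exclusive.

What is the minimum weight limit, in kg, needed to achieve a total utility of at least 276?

7

Minimise kg subject to total utility ≥ 276.
camera reaches 276 using 7 kg.
Below 7 kg the best achievable stays under 276.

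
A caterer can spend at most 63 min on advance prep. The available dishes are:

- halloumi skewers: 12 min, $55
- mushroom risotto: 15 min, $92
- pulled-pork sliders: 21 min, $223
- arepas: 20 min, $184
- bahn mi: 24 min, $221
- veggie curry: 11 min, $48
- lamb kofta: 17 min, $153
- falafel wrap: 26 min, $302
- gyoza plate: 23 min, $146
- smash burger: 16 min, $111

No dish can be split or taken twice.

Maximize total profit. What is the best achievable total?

639

Greedy by ratio would take pulled-pork sliders + falafel wrap + smash burger: 63 min used, total 636.
Dropping pulled-pork sliders and smash burger frees 37 min; slotting in arepas + lamb kofta (37 min) lifts the total to 639 at 63 min.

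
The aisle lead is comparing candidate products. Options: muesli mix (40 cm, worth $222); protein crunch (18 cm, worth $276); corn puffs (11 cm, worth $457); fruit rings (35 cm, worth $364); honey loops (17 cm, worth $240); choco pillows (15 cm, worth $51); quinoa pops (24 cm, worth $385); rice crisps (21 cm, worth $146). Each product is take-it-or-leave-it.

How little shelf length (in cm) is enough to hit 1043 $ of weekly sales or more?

52

Minimise cm subject to total weekly sales ≥ 1043.
corn puffs + honey loops + quinoa pops: 1082 weekly sales at 52 cm.
Any bundle with less than 52 cm falls short of 1043.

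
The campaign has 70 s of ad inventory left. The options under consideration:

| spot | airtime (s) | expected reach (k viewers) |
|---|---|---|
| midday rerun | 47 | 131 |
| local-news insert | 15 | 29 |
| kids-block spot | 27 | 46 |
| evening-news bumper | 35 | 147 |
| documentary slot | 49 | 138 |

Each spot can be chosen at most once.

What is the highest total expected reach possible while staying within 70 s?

Ranking by ratio (expected reach/s): evening-news bumper 4.20, documentary slot 2.82, midday rerun 2.79, local-news insert 1.93.
Greedy by ratio would take local-news insert + evening-news bumper: 50 s used, total 176.
Replace local-news insert with kids-block spot: the trade gains 17 net, giving 193 at 62 s.
The spare 8 s is too small for any remaining spot, and no exchange beats 193.

193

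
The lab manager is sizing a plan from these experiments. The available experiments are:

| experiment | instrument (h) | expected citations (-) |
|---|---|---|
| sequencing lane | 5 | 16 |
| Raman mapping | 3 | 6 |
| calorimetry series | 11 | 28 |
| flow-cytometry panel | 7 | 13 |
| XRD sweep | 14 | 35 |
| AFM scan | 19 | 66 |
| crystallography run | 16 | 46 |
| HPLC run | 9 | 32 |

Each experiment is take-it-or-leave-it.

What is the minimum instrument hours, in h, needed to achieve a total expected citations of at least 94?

28

Minimise h subject to total expected citations ≥ 94.
AFM scan + HPLC run reaches 98 using 28 h.
Any bundle with less than 28 h falls short of 94.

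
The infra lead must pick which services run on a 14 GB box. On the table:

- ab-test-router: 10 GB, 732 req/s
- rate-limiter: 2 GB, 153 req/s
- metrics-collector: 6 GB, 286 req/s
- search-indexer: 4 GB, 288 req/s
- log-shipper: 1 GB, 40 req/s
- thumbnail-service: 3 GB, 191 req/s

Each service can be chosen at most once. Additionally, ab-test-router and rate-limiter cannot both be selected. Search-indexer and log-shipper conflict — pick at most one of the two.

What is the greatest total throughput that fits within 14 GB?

Best packing: ab-test-router + search-indexer — 14 GB, 1020 total.
Next best is ab-test-router + log-shipper + thumbnail-service at 963 (14 GB) — short by 57.

1020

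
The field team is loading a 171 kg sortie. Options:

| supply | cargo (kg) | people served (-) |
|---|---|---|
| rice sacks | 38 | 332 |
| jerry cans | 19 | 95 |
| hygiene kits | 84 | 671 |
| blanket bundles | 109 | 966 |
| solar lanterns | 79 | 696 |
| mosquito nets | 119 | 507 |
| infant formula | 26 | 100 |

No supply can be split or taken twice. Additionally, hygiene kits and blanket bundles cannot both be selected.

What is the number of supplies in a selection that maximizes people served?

3

Optimal total is 1393.
rice sacks + jerry cans + blanket bundles hits 1393 at 166 kg.
All optima have 3 supplies.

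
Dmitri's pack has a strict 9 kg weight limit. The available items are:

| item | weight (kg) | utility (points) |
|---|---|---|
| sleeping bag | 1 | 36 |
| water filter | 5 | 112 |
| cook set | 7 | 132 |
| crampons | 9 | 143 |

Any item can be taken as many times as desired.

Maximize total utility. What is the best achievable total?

324

By utility per kg: sleeping bag 36.00, water filter 22.40, cook set 18.86 lead.
The ratio ordering already packs tightly: 9×sleeping bag, 9 kg, 324.
No other feasible combination exceeds 324.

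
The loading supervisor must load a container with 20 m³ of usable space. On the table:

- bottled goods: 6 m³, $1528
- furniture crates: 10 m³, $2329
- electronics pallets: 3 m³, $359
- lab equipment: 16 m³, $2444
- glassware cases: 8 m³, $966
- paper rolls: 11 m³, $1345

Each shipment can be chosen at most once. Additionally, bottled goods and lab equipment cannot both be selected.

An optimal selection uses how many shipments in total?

3

Best achievable revenue is 4216.
One optimal bundle: bottled goods + furniture crates + electronics pallets (19 m³).
Any selection reaching 4216 contains exactly 3 shipments.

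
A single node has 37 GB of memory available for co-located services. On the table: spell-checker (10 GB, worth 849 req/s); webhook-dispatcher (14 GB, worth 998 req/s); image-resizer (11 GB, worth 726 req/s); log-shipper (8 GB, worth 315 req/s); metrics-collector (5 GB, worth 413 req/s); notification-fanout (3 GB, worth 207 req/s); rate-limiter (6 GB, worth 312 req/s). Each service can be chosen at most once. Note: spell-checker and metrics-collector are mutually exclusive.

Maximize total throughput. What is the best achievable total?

Best packing: spell-checker + webhook-dispatcher + image-resizer — 35 GB, 2573 total.
No other feasible combination exceeds 2573.

2573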